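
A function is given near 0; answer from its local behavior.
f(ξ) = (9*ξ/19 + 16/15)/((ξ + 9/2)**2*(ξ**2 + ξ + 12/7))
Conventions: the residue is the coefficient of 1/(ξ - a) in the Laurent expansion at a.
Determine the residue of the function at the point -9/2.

The residue is -55132/68149485.

At the order-2 pole -9/2 set g(ξ) = (ξ - (-9/2))^2*f(ξ) = (9*ξ/19 + 16/15)/(ξ**2 + ξ + 12/7).
Order-2 pole: residue = g'(a); g'(-9/2) = -55132/68149485, so the residue is -55132/68149485.


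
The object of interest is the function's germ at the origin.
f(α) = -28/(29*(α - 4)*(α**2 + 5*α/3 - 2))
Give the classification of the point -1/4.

The point is a regular point.

Denominator factors: α - 4 = -17/4 at α = -1/4; α**2 + 5*α/3 - 2 = -113/48 at α = -1/4 — none vanishes.
So the germ continues analytically to -1/4.


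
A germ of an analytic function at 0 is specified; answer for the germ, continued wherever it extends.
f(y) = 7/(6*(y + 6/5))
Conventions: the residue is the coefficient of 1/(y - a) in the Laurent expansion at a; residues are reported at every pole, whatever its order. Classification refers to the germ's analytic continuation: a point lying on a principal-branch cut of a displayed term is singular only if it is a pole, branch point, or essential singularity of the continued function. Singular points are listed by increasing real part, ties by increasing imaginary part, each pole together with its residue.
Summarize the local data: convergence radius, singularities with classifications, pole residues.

Radius of convergence at 0: 6/5.
At -6/5: a pole of order 1; residue 7/6.

Denominator factor (y + 6/5): pole of order 1 at -6/5, modulus 6/5.
The radius of convergence is the smallest modulus among the singular points: 6/5.
At the order-1 pole -6/5 set g(y) = (y - (-6/5))*f(y) = 7/6.
Simple pole: residue = g(a) at a = -6/5, which is 7/6.


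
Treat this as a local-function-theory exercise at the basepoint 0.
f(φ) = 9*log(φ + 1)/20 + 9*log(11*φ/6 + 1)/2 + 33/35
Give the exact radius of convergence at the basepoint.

Branch term (9/2)*log(1 - φ/(-6/11)): its argument vanishes at φ = -6/11, a logarithmic branch point, modulus 6/11.
Branch term (9/20)*log(1 - φ/(-1)): its argument vanishes at φ = -1, a logarithmic branch point, modulus 1.
The radius of convergence is the smallest modulus among the singular points: 6/11.

The radius of convergence is 6/11.


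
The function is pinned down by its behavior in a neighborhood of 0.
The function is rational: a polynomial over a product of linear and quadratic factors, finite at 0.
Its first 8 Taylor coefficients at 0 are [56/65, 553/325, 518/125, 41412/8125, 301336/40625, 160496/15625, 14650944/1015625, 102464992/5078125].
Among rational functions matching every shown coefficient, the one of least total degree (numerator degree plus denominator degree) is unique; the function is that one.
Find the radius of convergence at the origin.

No rational of total degree below 4 reproduces all 8 coefficients; solving the [2/2] Pade equations on them gives f(γ) = (-7*γ**2/2 - 3*γ/2 - 20/13)/((γ - 5/7)*(γ + 5/2)), whose expansion matches every shown term.
Denominator factor (γ + 5/2): pole of order 1 at -5/2, modulus 5/2.
Denominator factor (γ - 5/7): pole of order 1 at 5/7, modulus 5/7.
The radius of convergence is the smallest modulus among the singular points: 5/7.

The radius of convergence is 5/7.


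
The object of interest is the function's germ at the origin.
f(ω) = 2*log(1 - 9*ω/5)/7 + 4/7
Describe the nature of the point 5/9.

The point is a logarithmic branch point.

The term (2/7)*log(1 - ω/(5/9)) has argument 1 - 5/9/(5/9) = 0 at 5/9: a logarithmic (infinitely-sheeted) branch point; the remaining terms are analytic or single-valued there.


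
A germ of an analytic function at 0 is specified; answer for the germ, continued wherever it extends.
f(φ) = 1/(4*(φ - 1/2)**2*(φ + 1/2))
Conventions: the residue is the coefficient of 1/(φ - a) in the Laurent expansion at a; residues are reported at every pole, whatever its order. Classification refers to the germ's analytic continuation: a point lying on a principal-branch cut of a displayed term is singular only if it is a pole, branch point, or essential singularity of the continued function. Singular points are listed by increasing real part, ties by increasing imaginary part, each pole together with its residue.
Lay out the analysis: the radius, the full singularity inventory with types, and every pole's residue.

Radius of convergence at 0: 1/2.
At -1/2: a pole of order 1; residue 1/4.
At 1/2: a pole of order 2; residue -1/4.

Denominator factor (φ - 1/2)^2: pole of order 2 at 1/2, modulus 1/2.
Denominator factor (φ + 1/2): pole of order 1 at -1/2, modulus 1/2.
The radius of convergence is the smallest modulus among the singular points: 1/2.
At the order-1 pole -1/2 set g(φ) = (φ - (-1/2))*f(φ) = 1/(4*(φ - 1/2)**2).
Simple pole: residue = g(a) at a = -1/2, which is 1/4.
At the order-2 pole 1/2 set g(φ) = (φ - (1/2))^2*f(φ) = 1/(4*(φ + 1/2)).
Order-2 pole: residue = g'(a); g'(1/2) = -1/4, so the residue is -1/4.
List the singular points by increasing real part (a conjugate pair: the negative imaginary part first).


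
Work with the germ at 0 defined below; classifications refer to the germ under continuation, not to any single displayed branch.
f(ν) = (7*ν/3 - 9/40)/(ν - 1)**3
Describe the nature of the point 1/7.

The point is a regular point.

Denominator factors: ν - 1 = -6/7 at ν = 1/7 — none vanishes.
So the germ continues analytically to 1/7.


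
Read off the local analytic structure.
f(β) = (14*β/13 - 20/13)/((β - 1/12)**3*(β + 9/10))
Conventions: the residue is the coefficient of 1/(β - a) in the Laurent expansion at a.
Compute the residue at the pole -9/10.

At the order-1 pole -9/10 set g(β) = (β - (-9/10))*f(β) = (14*β/13 - 20/13)/(β - 1/12)**3.
Simple pole: residue = g(a) at a = -9/10, which is 7041600/2669927.

The residue is 7041600/2669927.


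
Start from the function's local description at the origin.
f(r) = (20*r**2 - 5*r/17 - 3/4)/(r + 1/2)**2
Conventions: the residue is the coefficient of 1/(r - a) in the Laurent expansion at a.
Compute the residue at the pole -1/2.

At the order-2 pole -1/2 set g(r) = (r - (-1/2))^2*f(r) = 20*r**2 - 5*r/17 - 3/4.
Order-2 pole: residue = g'(a); g'(-1/2) = -345/17, so the residue is -345/17.

The residue is -345/17.


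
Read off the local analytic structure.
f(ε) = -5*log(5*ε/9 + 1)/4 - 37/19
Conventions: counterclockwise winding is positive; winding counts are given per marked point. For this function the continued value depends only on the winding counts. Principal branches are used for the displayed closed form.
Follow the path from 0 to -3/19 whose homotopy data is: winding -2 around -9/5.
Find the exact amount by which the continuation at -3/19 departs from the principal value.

The rational part is single-valued and drops out of the difference; each branch term changes only by its own monodromy.
(-5/4)*log(1 - ε/(-9/5)): each positive loop around -9/5 adds 2*pi*i to the log, so winding -2 contributes (-5/4)*(-2)*2*pi*i = (5)*pi*i.
Summing the contributions at ε = -3/19 gives (5)*pi*i.

Continued minus principal equals (5)*pi*i.


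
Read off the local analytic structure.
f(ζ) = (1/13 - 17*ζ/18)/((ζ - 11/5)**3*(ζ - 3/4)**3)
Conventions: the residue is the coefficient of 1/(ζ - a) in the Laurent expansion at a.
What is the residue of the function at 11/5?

At the order-3 pole 11/5 set g(ζ) = (ζ - (11/5))^3*f(ζ) = (1/13 - 17*ζ/18)/(ζ - 3/4)**3.
Order-3 pole: residue = g''(a)/2; g''(11/5) = -1971040000/799934811, so the residue is -985520000/799934811.

The residue is -985520000/799934811.


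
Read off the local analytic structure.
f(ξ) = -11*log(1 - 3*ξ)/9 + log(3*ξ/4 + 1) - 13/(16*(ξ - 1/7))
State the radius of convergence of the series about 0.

The radius of convergence is 1/7.

Denominator factor (ξ - 1/7): pole of order 1 at 1/7, modulus 1/7.
Branch term (-11/9)*log(1 - ξ/(1/3)): its argument vanishes at ξ = 1/3, a logarithmic branch point, modulus 1/3.
Branch term (1)*log(1 - ξ/(-4/3)): its argument vanishes at ξ = -4/3, a logarithmic branch point, modulus 4/3.
The radius of convergence is the smallest modulus among the singular points: 1/7.


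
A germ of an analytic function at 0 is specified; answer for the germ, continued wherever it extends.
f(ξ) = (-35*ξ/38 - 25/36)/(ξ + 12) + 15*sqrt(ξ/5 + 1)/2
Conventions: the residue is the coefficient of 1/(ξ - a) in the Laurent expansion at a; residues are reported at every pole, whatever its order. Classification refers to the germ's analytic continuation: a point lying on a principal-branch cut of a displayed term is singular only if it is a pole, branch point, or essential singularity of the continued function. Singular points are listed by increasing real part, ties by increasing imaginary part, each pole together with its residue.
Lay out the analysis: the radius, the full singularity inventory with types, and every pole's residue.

Denominator factor (ξ + 12): pole of order 1 at -12, modulus 12.
Branch term (15/2)*sqrt(1 - ξ/(-5)): its argument vanishes at ξ = -5, a square-root branch point, modulus 5.
The radius of convergence is the smallest modulus among the singular points: 5.
The branch term is analytic at -12 and contributes nothing to the residue; only the rational part matters.
At the order-1 pole -12 set g(ξ) = (ξ - (-12))*(rational part) = -35*ξ/38 - 25/36.
Simple pole: residue = g(a) at a = -12, which is 7085/684.
List the singular points by increasing real part (a conjugate pair: the negative imaginary part first).

Radius of convergence at 0: 5.
At -12: a pole of order 1; residue 7085/684.
At -5: an algebraic (square-root) branch point.


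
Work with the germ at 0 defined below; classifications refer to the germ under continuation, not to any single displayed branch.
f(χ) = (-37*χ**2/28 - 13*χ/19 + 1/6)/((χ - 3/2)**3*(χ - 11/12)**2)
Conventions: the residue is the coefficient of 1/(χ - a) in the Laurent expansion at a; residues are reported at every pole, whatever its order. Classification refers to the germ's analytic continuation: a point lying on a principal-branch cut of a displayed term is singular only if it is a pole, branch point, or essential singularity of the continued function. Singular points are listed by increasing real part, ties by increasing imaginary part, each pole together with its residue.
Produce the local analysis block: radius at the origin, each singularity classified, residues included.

Denominator factor (χ - 11/12)^2: pole of order 2 at 11/12, modulus 11/12.
Denominator factor (χ - 3/2)^3: pole of order 3 at 3/2, modulus 3/2.
The radius of convergence is the smallest modulus among the singular points: 11/12.
At the order-2 pole 11/12 set g(χ) = (χ - (11/12))^2*f(χ) = (-37*χ**2/28 - 13*χ/19 + 1/6)/(χ - 3/2)**3.
Order-2 pole: residue = g'(a); g'(11/12) = 17995212/319333, so the residue is 17995212/319333.
At the order-3 pole 3/2 set g(χ) = (χ - (3/2))^3*f(χ) = (-37*χ**2/28 - 13*χ/19 + 1/6)/(χ - 11/12)**2.
Order-3 pole: residue = g''(a)/2; g''(3/2) = -35990424/319333, so the residue is -17995212/319333.
List the singular points by increasing real part (a conjugate pair: the negative imaginary part first).

Radius of convergence at 0: 11/12.
At 11/12: a pole of order 2; residue 17995212/319333.
At 3/2: a pole of order 3; residue -17995212/319333.


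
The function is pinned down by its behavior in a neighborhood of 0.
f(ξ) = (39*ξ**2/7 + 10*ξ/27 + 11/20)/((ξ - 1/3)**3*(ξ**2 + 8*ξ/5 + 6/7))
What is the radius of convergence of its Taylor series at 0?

The radius of convergence is 1/3.

Denominator factor (ξ - 1/3)^3: pole of order 3 at 1/3, modulus 1/3.
Denominator factor (ξ**2 + 8*ξ/5 + 6/7): discriminant -152/175, complex-conjugate roots (-4/5) + ((1/35)*sqrt(266))*i and (-4/5) - ((1/35)*sqrt(266))*i; poles of order 1, moduli (1/7)*sqrt(42) and (1/7)*sqrt(42).
The radius of convergence is the smallest modulus among the singular points: 1/3.


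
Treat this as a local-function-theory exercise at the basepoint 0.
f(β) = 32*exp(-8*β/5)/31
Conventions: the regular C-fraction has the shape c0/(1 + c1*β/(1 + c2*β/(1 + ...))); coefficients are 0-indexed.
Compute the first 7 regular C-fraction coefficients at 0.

The regular C-fraction coefficients are [32/31, 8/5, -4/5, 4/15, -4/15, 4/25, -4/25].

Taylor coefficients (expand at 0): a_0 = 32/31, a_1 = -256/155, a_2 = 1024/775, a_3 = -8192/11625, a_4 = 16384/58125, a_5 = -131072/1453125, a_6 = 524288/21796875.
c0 = a_0 = 32/31. Peel one level at a time: if S = 1 + c*β/S' with S'(0) = 1, then c is the β-coefficient of S and S' = c*β/(S - 1).
S_1 = c0/f = 1 + (8/5)*β + (32/25)*β^2 + ...; c1 = 8/5.
S_2 = c1*β/(S_1 - 1) = 1 + (-4/5)*β + (16/75)*β^2 + ...; c2 = -4/5.
S_3 = c2*β/(S_2 - 1) = 1 + (4/15)*β + (16/225)*β^2 + ...; c3 = 4/15.
S_4 = c3*β/(S_3 - 1) = 1 + (-4/15)*β + (16/375)*β^2 + ...; c4 = -4/15.
S_5 = c4*β/(S_4 - 1) = 1 + (4/25)*β + (16/625)*β^2 + ...; c5 = 4/25.
S_6 = c5*β/(S_5 - 1) = 1 + (-4/25)*β + ...; c6 = -4/25.


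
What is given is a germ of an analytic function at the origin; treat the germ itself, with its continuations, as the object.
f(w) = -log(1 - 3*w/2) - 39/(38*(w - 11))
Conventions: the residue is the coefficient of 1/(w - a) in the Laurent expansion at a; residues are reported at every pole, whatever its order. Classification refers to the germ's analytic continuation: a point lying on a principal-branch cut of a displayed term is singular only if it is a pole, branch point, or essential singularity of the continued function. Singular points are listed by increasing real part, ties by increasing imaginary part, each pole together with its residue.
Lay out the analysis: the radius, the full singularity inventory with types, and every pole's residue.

Denominator factor (w - 11): pole of order 1 at 11, modulus 11.
Branch term (-1)*log(1 - w/(2/3)): its argument vanishes at w = 2/3, a logarithmic branch point, modulus 2/3.
The radius of convergence is the smallest modulus among the singular points: 2/3.
The branch term is analytic at 11 and contributes nothing to the residue; only the rational part matters.
At the order-1 pole 11 set g(w) = (w - (11))*(rational part) = -39/38.
Simple pole: residue = g(a) at a = 11, which is -39/38.
List the singular points by increasing real part (a conjugate pair: the negative imaginary part first).

Radius of convergence at 0: 2/3.
At 2/3: a logarithmic branch point.
At 11: a pole of order 1; residue -39/38.


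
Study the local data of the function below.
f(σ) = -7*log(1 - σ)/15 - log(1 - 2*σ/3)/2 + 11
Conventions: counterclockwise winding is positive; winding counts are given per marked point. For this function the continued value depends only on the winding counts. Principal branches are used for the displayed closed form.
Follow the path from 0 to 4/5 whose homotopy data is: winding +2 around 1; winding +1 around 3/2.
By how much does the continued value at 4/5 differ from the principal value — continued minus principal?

Continued minus principal equals -(43/15)*pi*i.

The rational part is single-valued and drops out of the difference; each branch term changes only by its own monodromy.
(-7/15)*log(1 - σ/(1)): each positive loop around 1 adds 2*pi*i to the log, so winding +2 contributes (-7/15)*(2)*2*pi*i = -(28/15)*pi*i.
(-1/2)*log(1 - σ/(3/2)): each positive loop around 3/2 adds 2*pi*i to the log, so winding +1 contributes (-1/2)*(1)*2*pi*i = -pi*i.
Summing the contributions at σ = 4/5 gives -(43/15)*pi*i.


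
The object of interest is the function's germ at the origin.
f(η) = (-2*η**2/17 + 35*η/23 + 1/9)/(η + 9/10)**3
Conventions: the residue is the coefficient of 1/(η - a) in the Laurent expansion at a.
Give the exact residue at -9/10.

The residue is -2/17.

At the order-3 pole -9/10 set g(η) = (η - (-9/10))^3*f(η) = -2*η**2/17 + 35*η/23 + 1/9.
Order-3 pole: residue = g''(a)/2; g''(-9/10) = -4/17, so the residue is -2/17.


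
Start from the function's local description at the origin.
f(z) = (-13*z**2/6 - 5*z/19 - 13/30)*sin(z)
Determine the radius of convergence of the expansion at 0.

The radius of convergence is infinite.

The factor sin(z) is entire and contributes no finite singular point.
The polynomial part has no poles.
No finite singular points: the Taylor series at 0 converges everywhere.


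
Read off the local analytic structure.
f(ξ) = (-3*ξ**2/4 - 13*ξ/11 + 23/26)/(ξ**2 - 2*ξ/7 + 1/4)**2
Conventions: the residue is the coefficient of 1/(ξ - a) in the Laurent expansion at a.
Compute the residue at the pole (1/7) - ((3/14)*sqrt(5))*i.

The factor ξ**2 - 2*ξ/7 + 1/4 splits as (ξ - a)(ξ - a') with a = (1/7) - ((3/14)*sqrt(5))*i, a' = (1/7) + ((3/14)*sqrt(5))*i. At the order-2 pole a set g(ξ) = (ξ - a)^2*f(ξ) = [-3*ξ**2/4 - 13*ξ/11 + 23/26] / (ξ - a')^2.
Order-2 pole: residue = g'(a); g'((1/7) - ((3/14)*sqrt(5))*i) = ((414589/772200)*sqrt(5))*i, so the residue is ((414589/772200)*sqrt(5))*i.

The residue is ((414589/772200)*sqrt(5))*i.


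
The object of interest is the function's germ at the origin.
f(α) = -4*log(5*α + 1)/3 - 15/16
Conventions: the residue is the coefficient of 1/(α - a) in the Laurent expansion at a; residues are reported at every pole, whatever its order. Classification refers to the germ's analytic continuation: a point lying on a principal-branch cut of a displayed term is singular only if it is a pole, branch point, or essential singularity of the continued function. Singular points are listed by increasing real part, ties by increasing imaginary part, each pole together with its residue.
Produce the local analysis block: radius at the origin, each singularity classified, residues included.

Radius of convergence at 0: 1/5.
At -1/5: a logarithmic branch point.

Branch term (-4/3)*log(1 - α/(-1/5)): its argument vanishes at α = -1/5, a logarithmic branch point, modulus 1/5.
The radius of convergence is the smallest modulus among the singular points: 1/5.


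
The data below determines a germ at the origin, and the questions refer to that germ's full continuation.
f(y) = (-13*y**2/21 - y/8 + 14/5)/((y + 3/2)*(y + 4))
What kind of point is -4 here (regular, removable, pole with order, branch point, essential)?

The point is a pole of order 1.

The denominator factor y + 4 vanishes at -4 and appears to the power 1; the numerator there equals -1387/210, nonzero, and no other factor vanishes.
Hence a pole whose order is the multiplicity, 1.


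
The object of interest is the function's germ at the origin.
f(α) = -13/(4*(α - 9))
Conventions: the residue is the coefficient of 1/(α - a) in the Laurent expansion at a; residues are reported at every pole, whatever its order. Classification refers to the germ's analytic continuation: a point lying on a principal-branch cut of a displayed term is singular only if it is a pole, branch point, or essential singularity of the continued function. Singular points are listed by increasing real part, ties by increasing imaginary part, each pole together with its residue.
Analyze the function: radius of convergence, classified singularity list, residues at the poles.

Denominator factor (α - 9): pole of order 1 at 9, modulus 9.
The radius of convergence is the smallest modulus among the singular points: 9.
At the order-1 pole 9 set g(α) = (α - (9))*f(α) = -13/4.
Simple pole: residue = g(a) at a = 9, which is -13/4.

Radius of convergence at 0: 9.
At 9: a pole of order 1; residue -13/4.


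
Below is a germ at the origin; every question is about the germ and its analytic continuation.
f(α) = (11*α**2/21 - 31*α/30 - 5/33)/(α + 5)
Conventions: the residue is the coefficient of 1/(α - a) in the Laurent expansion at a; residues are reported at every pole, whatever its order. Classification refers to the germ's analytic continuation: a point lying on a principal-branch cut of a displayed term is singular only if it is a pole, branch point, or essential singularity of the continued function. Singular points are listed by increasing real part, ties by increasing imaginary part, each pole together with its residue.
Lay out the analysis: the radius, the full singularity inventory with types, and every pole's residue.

Denominator factor (α + 5): pole of order 1 at -5, modulus 5.
The radius of convergence is the smallest modulus among the singular points: 5.
At the order-1 pole -5 set g(α) = (α - (-5))*f(α) = 11*α**2/21 - 31*α/30 - 5/33.
Simple pole: residue = g(a) at a = -5, which is 2789/154.

Radius of convergence at 0: 5.
At -5: a pole of order 1; residue 2789/154.


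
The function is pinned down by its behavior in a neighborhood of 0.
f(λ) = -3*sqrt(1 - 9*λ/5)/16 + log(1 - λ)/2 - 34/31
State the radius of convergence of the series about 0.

The radius of convergence is 5/9.

Branch term (1/2)*log(1 - λ/(1)): its argument vanishes at λ = 1, a logarithmic branch point, modulus 1.
Branch term (-3/16)*sqrt(1 - λ/(5/9)): its argument vanishes at λ = 5/9, a square-root branch point, modulus 5/9.
The radius of convergence is the smallest modulus among the singular points: 5/9.


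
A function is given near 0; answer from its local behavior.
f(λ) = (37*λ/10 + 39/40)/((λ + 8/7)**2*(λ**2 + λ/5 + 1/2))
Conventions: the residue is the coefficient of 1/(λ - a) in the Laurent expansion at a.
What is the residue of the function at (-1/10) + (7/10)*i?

The factor λ**2 + λ/5 + 1/2 splits as (λ - a)(λ - a') with a = (-1/10) + (7/10)*i, a' = (-1/10) - (7/10)*i. At the order-1 pole a set g(λ) = (λ - a)*f(λ) = [(37*λ/10 + 39/40)/(λ + 8/7)**2] / (λ - a').
Simple pole: residue = g(a) at a = (-1/10) + (7/10)*i, which is (455749/2390116) - (1421021/1195058)*i.

The residue is (455749/2390116) - (1421021/1195058)*i.


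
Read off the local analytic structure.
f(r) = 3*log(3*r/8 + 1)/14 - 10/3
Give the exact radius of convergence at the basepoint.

Branch term (3/14)*log(1 - r/(-8/3)): its argument vanishes at r = -8/3, a logarithmic branch point, modulus 8/3.
The radius of convergence is the smallest modulus among the singular points: 8/3.

The radius of convergence is 8/3.


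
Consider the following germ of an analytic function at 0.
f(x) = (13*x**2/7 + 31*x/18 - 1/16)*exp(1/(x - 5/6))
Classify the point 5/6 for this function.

The point is an essential singularity.

The exponent 1/(x - (5/6)) has a pole at 5/6, so exp(1/(x - (5/6))) takes every nonzero value near it: an essential singularity (not a pole of any order).


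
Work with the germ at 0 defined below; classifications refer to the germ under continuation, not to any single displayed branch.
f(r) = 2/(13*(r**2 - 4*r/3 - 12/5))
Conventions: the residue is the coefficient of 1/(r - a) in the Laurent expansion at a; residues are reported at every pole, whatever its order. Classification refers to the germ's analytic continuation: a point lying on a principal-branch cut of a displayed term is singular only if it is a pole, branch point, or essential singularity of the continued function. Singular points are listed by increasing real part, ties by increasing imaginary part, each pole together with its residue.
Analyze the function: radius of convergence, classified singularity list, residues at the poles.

Radius of convergence at 0: -2/3 + (8/15)*sqrt(10).
At 2/3 - (8/15)*sqrt(10): a pole of order 1; residue -(3/208)*sqrt(10).
At 2/3 + (8/15)*sqrt(10): a pole of order 1; residue (3/208)*sqrt(10).

Denominator factor (r**2 - 4*r/3 - 12/5): discriminant 512/45, real irrational roots 2/3 + (8/15)*sqrt(10) and 2/3 - (8/15)*sqrt(10); poles of order 1, moduli 2/3 + (8/15)*sqrt(10) and -2/3 + (8/15)*sqrt(10).
The radius of convergence is the smallest modulus among the singular points: -2/3 + (8/15)*sqrt(10).
The factor r**2 - 4*r/3 - 12/5 splits as (r - a)(r - a') with a = 2/3 - (8/15)*sqrt(10), a' = 2/3 + (8/15)*sqrt(10). At the order-1 pole a set g(r) = (r - a)*f(r) = [2/13] / (r - a').
Simple pole: residue = g(a) at a = 2/3 - (8/15)*sqrt(10), which is -(3/208)*sqrt(10).
The factor r**2 - 4*r/3 - 12/5 splits as (r - a)(r - a') with a = 2/3 + (8/15)*sqrt(10), a' = 2/3 - (8/15)*sqrt(10). At the order-1 pole a set g(r) = (r - a)*f(r) = [2/13] / (r - a').
Simple pole: residue = g(a) at a = 2/3 + (8/15)*sqrt(10), which is (3/208)*sqrt(10).
List the singular points by increasing real part (a conjugate pair: the negative imaginary part first).


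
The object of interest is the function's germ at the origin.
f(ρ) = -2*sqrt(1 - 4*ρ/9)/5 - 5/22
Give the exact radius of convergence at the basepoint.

Branch term (-2/5)*sqrt(1 - ρ/(9/4)): its argument vanishes at ρ = 9/4, a square-root branch point, modulus 9/4.
The radius of convergence is the smallest modulus among the singular points: 9/4.

The radius of convergence is 9/4.


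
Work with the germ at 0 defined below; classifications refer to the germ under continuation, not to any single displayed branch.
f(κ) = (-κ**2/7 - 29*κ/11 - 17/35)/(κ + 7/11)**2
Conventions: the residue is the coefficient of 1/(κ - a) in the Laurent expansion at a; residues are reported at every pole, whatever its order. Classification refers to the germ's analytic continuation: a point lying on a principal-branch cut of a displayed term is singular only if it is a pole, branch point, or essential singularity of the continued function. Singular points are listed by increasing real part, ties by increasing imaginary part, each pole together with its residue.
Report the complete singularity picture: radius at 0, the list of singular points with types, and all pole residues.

Denominator factor (κ + 7/11)^2: pole of order 2 at -7/11, modulus 7/11.
The radius of convergence is the smallest modulus among the singular points: 7/11.
At the order-2 pole -7/11 set g(κ) = (κ - (-7/11))^2*f(κ) = -κ**2/7 - 29*κ/11 - 17/35.
Order-2 pole: residue = g'(a); g'(-7/11) = -27/11, so the residue is -27/11.

Radius of convergence at 0: 7/11.
At -7/11: a pole of order 2; residue -27/11.


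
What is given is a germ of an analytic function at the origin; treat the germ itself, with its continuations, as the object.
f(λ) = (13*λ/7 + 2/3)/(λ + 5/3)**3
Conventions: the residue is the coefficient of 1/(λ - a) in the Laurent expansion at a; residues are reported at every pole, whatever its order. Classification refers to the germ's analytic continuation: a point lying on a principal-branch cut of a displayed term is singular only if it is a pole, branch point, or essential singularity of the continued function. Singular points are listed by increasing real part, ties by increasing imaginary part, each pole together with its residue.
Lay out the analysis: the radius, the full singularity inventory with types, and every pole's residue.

Radius of convergence at 0: 5/3.
At -5/3: a pole of order 3; residue 0.

Denominator factor (λ + 5/3)^3: pole of order 3 at -5/3, modulus 5/3.
The radius of convergence is the smallest modulus among the singular points: 5/3.
At the order-3 pole -5/3 set g(λ) = (λ - (-5/3))^3*f(λ) = 13*λ/7 + 2/3.
Order-3 pole: residue = g''(a)/2; g''(-5/3) = 0, so the residue is 0.


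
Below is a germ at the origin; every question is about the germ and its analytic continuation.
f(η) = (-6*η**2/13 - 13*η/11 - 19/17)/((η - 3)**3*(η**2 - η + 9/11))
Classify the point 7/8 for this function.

Denominator factors: η**2 - η + 9/11 = 499/704 at η = 7/8; η - 3 = -17/8 at η = 7/8 — none vanishes.
So the germ continues analytically to 7/8.

The point is a regular point.


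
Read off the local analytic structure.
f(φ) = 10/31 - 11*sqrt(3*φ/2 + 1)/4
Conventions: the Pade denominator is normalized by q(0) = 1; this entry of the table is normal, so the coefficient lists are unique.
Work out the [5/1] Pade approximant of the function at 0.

The Pade approximant has numerator coefficients [-301/124, -4755/992, -99/64, 297/1024, -891/8192, 2673/65536]; denominator coefficients [1, 9/8].

Taylor coefficients needed (expand at 0): a_0 = -301/124, a_1 = -33/16, a_2 = 99/128, a_3 = -297/512, a_4 = 4455/8192, a_5 = -18711/32768, a_6 = 168399/262144.
Write the denominator as Q(φ) = 1 + q1*φ. Requiring Q*f - P = O(φ^7) with deg P <= 5 kills the coefficients of φ^6..φ^6 in Q*f:
  φ^6: a_6 + q1*a_5 = 0, i.e. 168399/262144 + (-18711/32768)*q1 = 0.
Solving this linear system: q1 = 9/8.
The numerator is Q*f truncated at degree 5: P0 = a_0 = -301/124; P1 = a_1 + q1*a_0 = -4755/992; P2 = a_2 + q1*a_1 = -99/64; P3 = a_3 + q1*a_2 = 297/1024; P4 = a_4 + q1*a_3 = -891/8192; P5 = a_5 + q1*a_4 = 2673/65536.


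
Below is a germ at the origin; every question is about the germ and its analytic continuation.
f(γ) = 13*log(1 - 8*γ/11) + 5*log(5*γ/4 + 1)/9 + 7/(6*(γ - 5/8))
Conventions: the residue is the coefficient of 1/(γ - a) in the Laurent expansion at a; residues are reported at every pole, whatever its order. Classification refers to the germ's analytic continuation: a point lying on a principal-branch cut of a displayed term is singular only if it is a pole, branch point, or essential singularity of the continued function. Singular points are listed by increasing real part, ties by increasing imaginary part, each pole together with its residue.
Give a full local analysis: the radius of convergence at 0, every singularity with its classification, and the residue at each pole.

Denominator factor (γ - 5/8): pole of order 1 at 5/8, modulus 5/8.
Branch term (13)*log(1 - γ/(11/8)): its argument vanishes at γ = 11/8, a logarithmic branch point, modulus 11/8.
Branch term (5/9)*log(1 - γ/(-4/5)): its argument vanishes at γ = -4/5, a logarithmic branch point, modulus 4/5.
The radius of convergence is the smallest modulus among the singular points: 5/8.
The branch terms are analytic at 5/8 and contribute nothing to the residue; only the rational part matters.
At the order-1 pole 5/8 set g(γ) = (γ - (5/8))*(rational part) = 7/6.
Simple pole: residue = g(a) at a = 5/8, which is 7/6.
List the singular points by increasing real part (a conjugate pair: the negative imaginary part first).

Radius of convergence at 0: 5/8.
At -4/5: a logarithmic branch point.
At 5/8: a pole of order 1; residue 7/6.
At 11/8: a logarithmic branch point.


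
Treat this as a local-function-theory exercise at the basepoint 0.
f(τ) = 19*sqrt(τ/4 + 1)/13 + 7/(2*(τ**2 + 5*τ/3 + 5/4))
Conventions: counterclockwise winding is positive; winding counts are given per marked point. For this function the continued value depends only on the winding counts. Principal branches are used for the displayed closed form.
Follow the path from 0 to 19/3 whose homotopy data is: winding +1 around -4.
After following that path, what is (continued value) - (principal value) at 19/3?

Continued minus principal equals -(19/39)*sqrt(93).

The rational part is single-valued and drops out of the difference; each branch term changes only by its own monodromy.
(19/13)*sqrt(1 - τ/(-4)): winding +1 is odd, the square root flips sign, contributing -2*(19/13)*sqrt(1 - (19/3)/(-4)) = -2*(19/13)*sqrt(31/12) = -(19/39)*sqrt(93).
Summing the contributions at τ = 19/3 gives -(19/39)*sqrt(93).


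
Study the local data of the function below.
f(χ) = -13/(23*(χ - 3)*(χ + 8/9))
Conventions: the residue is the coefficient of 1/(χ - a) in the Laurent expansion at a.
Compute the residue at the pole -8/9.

At the order-1 pole -8/9 set g(χ) = (χ - (-8/9))*f(χ) = -13/(23*(χ - 3)).
Simple pole: residue = g(a) at a = -8/9, which is 117/805.

The residue is 117/805.


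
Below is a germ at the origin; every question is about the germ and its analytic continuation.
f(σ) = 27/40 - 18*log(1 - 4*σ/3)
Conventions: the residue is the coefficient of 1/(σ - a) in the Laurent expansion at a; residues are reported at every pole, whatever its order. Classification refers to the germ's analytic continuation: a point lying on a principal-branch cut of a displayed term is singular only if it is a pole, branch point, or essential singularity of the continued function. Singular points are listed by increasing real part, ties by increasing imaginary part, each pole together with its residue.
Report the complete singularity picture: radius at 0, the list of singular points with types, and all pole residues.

Radius of convergence at 0: 3/4.
At 3/4: a logarithmic branch point.

Branch term (-18)*log(1 - σ/(3/4)): its argument vanishes at σ = 3/4, a logarithmic branch point, modulus 3/4.
The radius of convergence is the smallest modulus among the singular points: 3/4.


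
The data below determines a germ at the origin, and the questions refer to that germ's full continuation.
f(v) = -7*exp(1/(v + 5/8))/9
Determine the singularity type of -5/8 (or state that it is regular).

The point is an essential singularity.

The exponent 1/(v - (-5/8)) has a pole at -5/8, so exp(1/(v - (-5/8))) takes every nonzero value near it: an essential singularity (not a pole of any order).


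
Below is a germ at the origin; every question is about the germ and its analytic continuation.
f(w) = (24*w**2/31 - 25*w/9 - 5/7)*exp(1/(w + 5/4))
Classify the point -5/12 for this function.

There is no denominator, hence no pole anywhere.
The essential point of exp(1/(w - (-5/4))) is -5/4, not -5/12.
So the germ continues analytically to -5/12.

The point is a regular point.


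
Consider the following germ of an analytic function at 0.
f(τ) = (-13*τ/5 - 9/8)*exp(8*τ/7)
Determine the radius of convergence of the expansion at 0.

The factor exp(8*τ/7) is entire and contributes no finite singular point.
The polynomial part has no poles.
No finite singular points: the Taylor series at 0 converges everywhere.

The radius of convergence is infinite.


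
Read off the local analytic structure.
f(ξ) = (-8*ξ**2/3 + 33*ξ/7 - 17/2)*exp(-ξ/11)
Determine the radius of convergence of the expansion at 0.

The factor exp(-ξ/11) is entire and contributes no finite singular point.
The polynomial part has no poles.
No finite singular points: the Taylor series at 0 converges everywhere.

The radius of convergence is infinite.


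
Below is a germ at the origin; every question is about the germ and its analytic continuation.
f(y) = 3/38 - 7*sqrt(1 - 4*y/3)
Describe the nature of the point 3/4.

The term (-7)*sqrt(1 - y/(3/4)) has argument 1 - 3/4/(3/4) = 0 at 3/4: a square-root (algebraic, two-sheeted) branch point; the remaining terms are analytic or single-valued there.

The point is an algebraic (square-root) branch point.


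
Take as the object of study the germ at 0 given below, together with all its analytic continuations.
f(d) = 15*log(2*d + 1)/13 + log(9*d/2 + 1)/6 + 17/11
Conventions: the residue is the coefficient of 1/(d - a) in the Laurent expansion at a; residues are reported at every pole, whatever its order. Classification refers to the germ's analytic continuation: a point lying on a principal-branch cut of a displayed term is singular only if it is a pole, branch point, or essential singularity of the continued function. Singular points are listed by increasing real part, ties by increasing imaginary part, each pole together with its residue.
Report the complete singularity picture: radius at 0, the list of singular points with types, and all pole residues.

Branch term (15/13)*log(1 - d/(-1/2)): its argument vanishes at d = -1/2, a logarithmic branch point, modulus 1/2.
Branch term (1/6)*log(1 - d/(-2/9)): its argument vanishes at d = -2/9, a logarithmic branch point, modulus 2/9.
The radius of convergence is the smallest modulus among the singular points: 2/9.
List the singular points by increasing real part (a conjugate pair: the negative imaginary part first).

Radius of convergence at 0: 2/9.
At -1/2: a logarithmic branch point.
At -2/9: a logarithmic branch point.


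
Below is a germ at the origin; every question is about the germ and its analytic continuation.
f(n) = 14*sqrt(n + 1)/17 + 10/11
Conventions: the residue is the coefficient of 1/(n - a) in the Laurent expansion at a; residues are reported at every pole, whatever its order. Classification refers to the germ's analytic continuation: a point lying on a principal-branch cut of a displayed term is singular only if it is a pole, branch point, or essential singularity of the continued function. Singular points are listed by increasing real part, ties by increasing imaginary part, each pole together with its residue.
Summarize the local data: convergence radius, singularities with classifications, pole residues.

Radius of convergence at 0: 1.
At -1: an algebraic (square-root) branch point.

Branch term (14/17)*sqrt(1 - n/(-1)): its argument vanishes at n = -1, a square-root branch point, modulus 1.
The radius of convergence is the smallest modulus among the singular points: 1.


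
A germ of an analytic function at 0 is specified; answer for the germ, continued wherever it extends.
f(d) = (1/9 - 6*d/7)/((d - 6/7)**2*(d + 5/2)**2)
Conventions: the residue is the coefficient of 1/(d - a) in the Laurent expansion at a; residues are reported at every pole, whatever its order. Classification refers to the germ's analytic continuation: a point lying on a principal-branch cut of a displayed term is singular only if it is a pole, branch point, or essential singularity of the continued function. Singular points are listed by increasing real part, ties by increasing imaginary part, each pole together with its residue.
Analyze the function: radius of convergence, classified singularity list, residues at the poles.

Radius of convergence at 0: 6/7.
At -5/2: a pole of order 2; residue 40264/934407.
At 6/7: a pole of order 2; residue -40264/934407.

Denominator factor (d - 6/7)^2: pole of order 2 at 6/7, modulus 6/7.
Denominator factor (d + 5/2)^2: pole of order 2 at -5/2, modulus 5/2.
The radius of convergence is the smallest modulus among the singular points: 6/7.
At the order-2 pole -5/2 set g(d) = (d - (-5/2))^2*f(d) = (1/9 - 6*d/7)/(d - 6/7)**2.
Order-2 pole: residue = g'(a); g'(-5/2) = 40264/934407, so the residue is 40264/934407.
At the order-2 pole 6/7 set g(d) = (d - (6/7))^2*f(d) = (1/9 - 6*d/7)/(d + 5/2)**2.
Order-2 pole: residue = g'(a); g'(6/7) = -40264/934407, so the residue is -40264/934407.
List the singular points by increasing real part (a conjugate pair: the negative imaginary part first).


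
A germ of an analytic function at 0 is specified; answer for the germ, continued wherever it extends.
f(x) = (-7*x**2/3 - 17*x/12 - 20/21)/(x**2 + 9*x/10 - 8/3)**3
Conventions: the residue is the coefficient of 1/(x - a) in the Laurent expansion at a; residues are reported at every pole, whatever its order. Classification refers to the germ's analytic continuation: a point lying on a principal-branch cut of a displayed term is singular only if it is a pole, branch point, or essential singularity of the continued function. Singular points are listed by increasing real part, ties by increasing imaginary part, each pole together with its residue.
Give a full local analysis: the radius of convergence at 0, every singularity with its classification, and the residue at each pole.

Radius of convergence at 0: -9/20 + (1/60)*sqrt(10329).
At -9/20 - (1/60)*sqrt(10329): a pole of order 3; residue -(54590500/285699255149)*sqrt(10329).
At -9/20 + (1/60)*sqrt(10329): a pole of order 3; residue (54590500/285699255149)*sqrt(10329).


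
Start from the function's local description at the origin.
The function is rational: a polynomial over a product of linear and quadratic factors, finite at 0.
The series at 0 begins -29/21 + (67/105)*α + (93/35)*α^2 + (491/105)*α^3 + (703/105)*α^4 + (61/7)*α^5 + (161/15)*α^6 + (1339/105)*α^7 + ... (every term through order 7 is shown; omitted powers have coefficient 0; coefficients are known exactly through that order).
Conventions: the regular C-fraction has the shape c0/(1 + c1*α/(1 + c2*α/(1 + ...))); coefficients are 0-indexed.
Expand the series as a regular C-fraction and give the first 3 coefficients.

The regular C-fraction coefficients are [-29/21, 67/145, -44944/9715].

Taylor coefficients (read off): a_0 = -29/21, a_1 = 67/105, a_2 = 93/35.
c0 = a_0 = -29/21. Peel one level at a time: if S = 1 + c*α/S' with S'(0) = 1, then c is the α-coefficient of S and S' = c*α/(S - 1).
S_1 = c0/f = 1 + (67/145)*α + (44944/21025)*α^2 + ...; c1 = 67/145.
S_2 = c1*α/(S_1 - 1) = 1 + (-44944/9715)*α + ...; c2 = -44944/9715.
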